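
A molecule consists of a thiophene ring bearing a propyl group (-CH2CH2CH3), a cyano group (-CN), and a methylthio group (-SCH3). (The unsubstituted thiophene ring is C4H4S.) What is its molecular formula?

C9H11NS2

Atom tally by fragment:
  thiophene ring core → C:4 H:4 S:1
  (− 3 ring H displaced by substituents)
  + CH2CH2CH3 → C:3 H:7
  + CN → C:1 N:1
  + SCH3 → C:1 H:3 S:1
Element totals:
  C: 9
  H: 11
  N: 1
  S: 2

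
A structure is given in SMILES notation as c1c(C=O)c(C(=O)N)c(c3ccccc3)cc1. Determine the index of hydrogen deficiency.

Atom tally by fragment:
  benzene ring core → C:6 H:6
  (− 3 ring H displaced by substituents)
  + CHO → C:1 H:1 O:1
  + CONH2 → C:1 H:2 O:1 N:1
  + C6H5 → C:6 H:5
Element totals:
  C: 14
  H: 11
  N: 1
  O: 2
Molecular formula: C14H11NO2.
DoU = (2C + 2 + N − H − X) / 2 = (2·14 + 2 + 1 − 11 − 0) / 2 = 10.

10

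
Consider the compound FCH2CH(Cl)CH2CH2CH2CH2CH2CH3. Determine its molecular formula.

C8H16ClF

Atom tally by fragment:
  FCH2 → C:1 H:2 F:1
  CH(Cl) → C:1 H:1 Cl:1
  CH2 → C:1 H:2
  CH2 → C:1 H:2
  CH2 → C:1 H:2
  CH2 → C:1 H:2
  CH2 → C:1 H:2
  CH3 → C:1 H:3
Element totals:
  C: 8
  H: 16
  Cl: 1
  F: 1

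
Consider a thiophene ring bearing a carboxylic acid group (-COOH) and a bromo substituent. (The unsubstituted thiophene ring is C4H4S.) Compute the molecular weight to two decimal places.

Atom tally by fragment:
  thiophene ring core → C:4 H:4 S:1
  (− 2 ring H displaced by substituents)
  + COOH → C:1 H:1 O:2
  + Br → Br:1
Element totals:
  C: 5
  H: 3
  Br: 1
  O: 2
  S: 1
Molecular formula: C5H3BrO2S.
  M = 5(12.011) + 3(1.008) + 79.904 + 2(15.999) + 32.06
    = 60.055 + 3.024 + 79.904 + 31.998 + 32.060 = 207.041

207.04 g/mol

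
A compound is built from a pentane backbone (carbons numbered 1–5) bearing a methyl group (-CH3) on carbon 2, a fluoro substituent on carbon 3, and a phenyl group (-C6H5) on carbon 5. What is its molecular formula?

C12H17F

Atom tally by fragment:
  CH3 → C:1 H:3
  CH(CH3) → C:2 H:4
  CH(F) → C:1 H:1 F:1
  CH2 → C:1 H:2
  CH2C6H5 → C:7 H:7
Element totals:
  C: 12
  H: 17
  F: 1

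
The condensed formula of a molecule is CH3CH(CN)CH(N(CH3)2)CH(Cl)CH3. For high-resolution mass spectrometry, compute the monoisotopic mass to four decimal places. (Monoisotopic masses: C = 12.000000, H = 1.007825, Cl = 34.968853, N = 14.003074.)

Atom tally by fragment:
  CH3 → C:1 H:3
  CH(CN) → C:2 H:1 N:1
  CH(N(CH3)2) → C:3 H:7 N:1
  CH(Cl) → C:1 H:1 Cl:1
  CH3 → C:1 H:3
Element totals:
  C: 8
  H: 15
  Cl: 1
  N: 2
Molecular formula: C8H15ClN2.
  M = 8(12.0) + 15(1.007825) + 34.968853 + 2(14.003074)
    = 96.000000 + 15.117375 + 34.968853 + 28.006148 = 174.092376

174.0924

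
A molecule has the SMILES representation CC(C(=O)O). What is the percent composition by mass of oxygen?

43.19%

Atom tally by fragment:
  CH3 → C:1 H:3
  CH2COOH → C:2 H:3 O:2
Element totals:
  C: 3
  H: 6
  O: 2
Molecular formula: C3H6O2.
Molar mass = 74.079 g/mol.
Mass from O: 2 × 15.999 = 31.998 g/mol.
%O = 31.998 / 74.079 × 100 = 43.19%.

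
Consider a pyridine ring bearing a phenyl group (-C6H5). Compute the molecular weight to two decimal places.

155.20 g/mol

Atom tally by fragment:
  pyridine ring core → C:5 H:5 N:1
  (− 1 ring H displaced by substituents)
  + C6H5 → C:6 H:5
Element totals:
  C: 11
  H: 9
  N: 1
Molecular formula: C11H9N.
  M = 11(12.011) + 9(1.008) + 14.007
    = 132.121 + 9.072 + 14.007 = 155.200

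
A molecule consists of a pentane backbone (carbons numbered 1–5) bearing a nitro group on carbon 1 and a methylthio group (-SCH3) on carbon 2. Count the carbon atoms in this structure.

Atom tally by fragment:
  O2NCH2 → C:1 H:2 N:1 O:2
  CH(SCH3) → C:2 H:4 S:1
  CH2 → C:1 H:2
  CH2 → C:1 H:2
  CH3 → C:1 H:3
Element totals:
  C: 6
  H: 13
  N: 1
  O: 2
  S: 1

6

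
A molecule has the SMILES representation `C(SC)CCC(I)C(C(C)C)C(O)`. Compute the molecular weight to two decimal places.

316.24 g/mol

Atom tally by fragment:
  CH3SCH2 → C:2 H:5 S:1
  CH2 → C:1 H:2
  CH2 → C:1 H:2
  CH(I) → C:1 H:1 I:1
  CH(CH(CH3)2) → C:4 H:8
  CH2OH → C:1 H:3 O:1
Element totals:
  C: 10
  H: 21
  I: 1
  O: 1
  S: 1
Molecular formula: C10H21IOS.
  M = 10(12.011) + 21(1.008) + 126.904 + 15.999 + 32.06
    = 120.110 + 21.168 + 126.904 + 15.999 + 32.060 = 316.241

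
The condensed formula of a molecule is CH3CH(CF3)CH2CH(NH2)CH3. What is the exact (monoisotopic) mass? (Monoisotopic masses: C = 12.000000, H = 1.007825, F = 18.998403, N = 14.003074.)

155.0922

Element totals:
  C: 6
  H: 12
  F: 3
  N: 1
Molecular formula: C6H12F3N.
  M = 6(12.0) + 12(1.007825) + 3(18.998403) + 14.003074
    = 72.000000 + 12.093900 + 56.995209 + 14.003074 = 155.092183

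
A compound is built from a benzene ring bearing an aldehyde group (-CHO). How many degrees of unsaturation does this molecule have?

5

Atom tally by fragment:
  benzene ring core → C:6 H:6
  (− 1 ring H displaced by substituents)
  + CHO → C:1 H:1 O:1
Element totals:
  C: 7
  H: 6
  O: 1
Molecular formula: C7H6O.
DoU = (2C + 2 + N − H − X) / 2 = (2·7 + 2 + 0 − 6 − 0) / 2 = 5.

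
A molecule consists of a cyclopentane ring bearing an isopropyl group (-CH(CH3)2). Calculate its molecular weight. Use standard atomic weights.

112.22 g/mol

Atom tally by fragment:
  cyclopentane ring core → C:5 H:10
  (− 1 ring H displaced by substituents)
  + CH(CH3)2 → C:3 H:7
Element totals:
  C: 8
  H: 16
Molecular formula: C8H16.
  M = 8(12.011) + 16(1.008)
    = 96.088 + 16.128 = 112.216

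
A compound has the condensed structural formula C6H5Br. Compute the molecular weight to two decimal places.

Element totals:
  C: 6
  H: 5
  Br: 1
Molecular formula: C6H5Br.
  M = 6(12.011) + 5(1.008) + 79.904
    = 72.066 + 5.040 + 79.904 = 157.010

157.01 g/mol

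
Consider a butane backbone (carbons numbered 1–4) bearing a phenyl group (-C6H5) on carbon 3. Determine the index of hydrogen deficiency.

4

Atom tally by fragment:
  CH3 → C:1 H:3
  CH2 → C:1 H:2
  CH(C6H5) → C:7 H:6
  CH3 → C:1 H:3
Element totals:
  C: 10
  H: 14
Molecular formula: C10H14.
DoU = (2C + 2 + N − H − X) / 2 = (2·10 + 2 + 0 − 14 − 0) / 2 = 4.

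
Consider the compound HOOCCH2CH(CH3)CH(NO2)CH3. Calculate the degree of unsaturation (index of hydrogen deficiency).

2

Atom tally by fragment:
  HOOCCH2 → C:2 H:3 O:2
  CH(CH3) → C:2 H:4
  CH(NO2) → C:1 H:1 N:1 O:2
  CH3 → C:1 H:3
Element totals:
  C: 6
  H: 11
  N: 1
  O: 4
Molecular formula: C6H11NO4.
DoU = (2C + 2 + N − H − X) / 2 = (2·6 + 2 + 1 − 11 − 0) / 2 = 2.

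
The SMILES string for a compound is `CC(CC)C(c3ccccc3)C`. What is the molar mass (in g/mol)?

Atom tally by fragment:
  CH3 → C:1 H:3
  CH(C2H5) → C:3 H:6
  CH(C6H5) → C:7 H:6
  CH3 → C:1 H:3
Element totals:
  C: 12
  H: 18
Molecular formula: C12H18.
  M = 12(12.011) + 18(1.008)
    = 144.132 + 18.144 = 162.276

162.28 g/mol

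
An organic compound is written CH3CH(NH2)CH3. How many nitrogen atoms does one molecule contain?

Atom tally by fragment:
  CH3 → C:1 H:3
  CH(NH2) → C:1 H:3 N:1
  CH3 → C:1 H:3
Element totals:
  C: 3
  H: 9
  N: 1

1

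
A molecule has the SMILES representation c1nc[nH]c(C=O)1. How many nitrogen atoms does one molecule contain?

Atom tally by fragment:
  imidazole ring core → C:3 H:4 N:2
  (− 1 ring H displaced by substituents)
  + CHO → C:1 H:1 O:1
Element totals:
  C: 4
  H: 4
  N: 2
  O: 1

2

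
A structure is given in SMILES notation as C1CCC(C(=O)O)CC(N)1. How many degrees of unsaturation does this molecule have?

2

Atom tally by fragment:
  cyclohexane ring core → C:6 H:12
  (− 2 ring H displaced by substituents)
  + COOH → C:1 H:1 O:2
  + NH2 → N:1 H:2
Element totals:
  C: 7
  H: 13
  N: 1
  O: 2
Molecular formula: C7H13NO2.
DoU = (2C + 2 + N − H − X) / 2 = (2·7 + 2 + 1 − 13 − 0) / 2 = 2.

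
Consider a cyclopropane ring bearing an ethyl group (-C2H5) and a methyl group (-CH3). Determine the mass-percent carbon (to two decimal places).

Atom tally by fragment:
  cyclopropane ring core → C:3 H:6
  (− 2 ring H displaced by substituents)
  + C2H5 → C:2 H:5
  + CH3 → C:1 H:3
Element totals:
  C: 6
  H: 12
Molecular formula: C6H12.
Molar mass = 84.162 g/mol.
Mass from C: 6 × 12.011 = 72.066 g/mol.
%C = 72.066 / 84.162 × 100 = 85.63%.

85.63%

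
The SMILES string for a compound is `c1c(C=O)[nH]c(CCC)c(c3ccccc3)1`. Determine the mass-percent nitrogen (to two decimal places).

Atom tally by fragment:
  pyrrole ring core → C:4 H:5 N:1
  (− 3 ring H displaced by substituents)
  + CHO → C:1 H:1 O:1
  + CH2CH2CH3 → C:3 H:7
  + C6H5 → C:6 H:5
Element totals:
  C: 14
  H: 15
  N: 1
  O: 1
Molecular formula: C14H15NO.
Molar mass = 213.280 g/mol.
Mass from N: 1 × 14.007 = 14.007 g/mol.
%N = 14.007 / 213.280 × 100 = 6.57%.

6.57%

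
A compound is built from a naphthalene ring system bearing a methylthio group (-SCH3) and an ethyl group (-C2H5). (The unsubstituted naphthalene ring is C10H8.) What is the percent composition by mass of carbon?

Atom tally by fragment:
  naphthalene ring system core → C:10 H:8
  (− 2 ring H displaced by substituents)
  + SCH3 → C:1 H:3 S:1
  + C2H5 → C:2 H:5
Element totals:
  C: 13
  H: 14
  S: 1
Molecular formula: C13H14S.
Molar mass = 202.315 g/mol.
Mass from C: 13 × 12.011 = 156.143 g/mol.
%C = 156.143 / 202.315 × 100 = 77.18%.

77.18%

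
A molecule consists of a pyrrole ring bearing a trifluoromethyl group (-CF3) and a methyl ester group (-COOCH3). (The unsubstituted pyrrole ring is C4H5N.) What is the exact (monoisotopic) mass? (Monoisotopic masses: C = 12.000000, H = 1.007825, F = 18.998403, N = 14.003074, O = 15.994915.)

Atom tally by fragment:
  pyrrole ring core → C:4 H:5 N:1
  (− 2 ring H displaced by substituents)
  + CF3 → C:1 F:3
  + COOCH3 → C:2 H:3 O:2
Element totals:
  C: 7
  H: 6
  F: 3
  N: 1
  O: 2
Molecular formula: C7H6F3NO2.
  M = 7(12.0) + 6(1.007825) + 3(18.998403) + 14.003074 + 2(15.994915)
    = 84.000000 + 6.046950 + 56.995209 + 14.003074 + 31.989830 = 193.035063

193.0351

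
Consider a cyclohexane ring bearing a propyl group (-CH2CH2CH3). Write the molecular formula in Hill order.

Atom tally by fragment:
  cyclohexane ring core → C:6 H:12
  (− 1 ring H displaced by substituents)
  + CH2CH2CH3 → C:3 H:7
Element totals:
  C: 9
  H: 18

C9H18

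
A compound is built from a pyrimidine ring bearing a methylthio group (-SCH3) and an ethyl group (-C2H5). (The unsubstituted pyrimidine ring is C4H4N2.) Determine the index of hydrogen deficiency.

Atom tally by fragment:
  pyrimidine ring core → C:4 H:4 N:2
  (− 2 ring H displaced by substituents)
  + SCH3 → C:1 H:3 S:1
  + C2H5 → C:2 H:5
Element totals:
  C: 7
  H: 10
  N: 2
  S: 1
Molecular formula: C7H10N2S.
DoU = (2C + 2 + N − H − X) / 2 = (2·7 + 2 + 2 − 10 − 0) / 2 = 4.

4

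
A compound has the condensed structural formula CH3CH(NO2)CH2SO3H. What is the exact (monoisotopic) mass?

Atom tally by fragment:
  CH3 → C:1 H:3
  CH(NO2) → C:1 H:1 N:1 O:2
  CH2SO3H → C:1 H:3 S:1 O:3
Element totals:
  C: 3
  H: 7
  N: 1
  O: 5
  S: 1
Molecular formula: C3H7NO5S.
  M = 3(12.0) + 7(1.007825) + 14.003074 + 5(15.994915) + 31.972071
    = 36.000000 + 7.054775 + 14.003074 + 79.974575 + 31.972071 = 169.004495

169.0045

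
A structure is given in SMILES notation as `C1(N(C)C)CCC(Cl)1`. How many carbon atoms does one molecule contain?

6

Atom tally by fragment:
  cyclobutane ring core → C:4 H:8
  (− 2 ring H displaced by substituents)
  + N(CH3)2 → N:1 C:2 H:6
  + Cl → Cl:1
Element totals:
  C: 6
  H: 12
  Cl: 1
  N: 1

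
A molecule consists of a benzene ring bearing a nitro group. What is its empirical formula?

Atom tally by fragment:
  benzene ring core → C:6 H:6
  (− 1 ring H displaced by substituents)
  + NO2 → N:1 O:2
Element totals:
  C: 6
  H: 5
  N: 1
  O: 2
Molecular formula: C6H5NO2.
gcd of subscripts (6, 5, 1, 2) = 1, so the empirical formula equals the molecular formula.

C6H5NO2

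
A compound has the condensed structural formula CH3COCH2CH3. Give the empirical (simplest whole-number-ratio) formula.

Element totals:
  C: 4
  H: 8
  O: 1
Molecular formula: C4H8O.
gcd of subscripts (4, 8, 1) = 1, so the empirical formula equals the molecular formula.

C4H8O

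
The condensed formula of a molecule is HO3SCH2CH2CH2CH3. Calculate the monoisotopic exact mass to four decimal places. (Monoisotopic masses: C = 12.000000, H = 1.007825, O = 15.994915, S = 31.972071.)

Element totals:
  C: 4
  H: 10
  O: 3
  S: 1
Molecular formula: C4H10O3S.
  M = 4(12.0) + 10(1.007825) + 3(15.994915) + 31.972071
    = 48.000000 + 10.078250 + 47.984745 + 31.972071 = 138.035066

138.0351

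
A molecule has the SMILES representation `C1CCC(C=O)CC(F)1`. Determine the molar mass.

130.16 g/mol

Atom tally by fragment:
  cyclohexane ring core → C:6 H:12
  (− 2 ring H displaced by substituents)
  + CHO → C:1 H:1 O:1
  + F → F:1
Element totals:
  C: 7
  H: 11
  F: 1
  O: 1
Molecular formula: C7H11FO.
  M = 7(12.011) + 11(1.008) + 18.998 + 15.999
    = 84.077 + 11.088 + 18.998 + 15.999 = 130.162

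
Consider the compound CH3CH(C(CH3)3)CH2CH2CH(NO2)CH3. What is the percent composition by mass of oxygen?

17.09%

Atom tally by fragment:
  CH3 → C:1 H:3
  CH(C(CH3)3) → C:5 H:10
  CH2 → C:1 H:2
  CH2 → C:1 H:2
  CH(NO2) → C:1 H:1 N:1 O:2
  CH3 → C:1 H:3
Element totals:
  C: 10
  H: 21
  N: 1
  O: 2
Molecular formula: C10H21NO2.
Molar mass = 187.283 g/mol.
Mass from O: 2 × 15.999 = 31.998 g/mol.
%O = 31.998 / 187.283 × 100 = 17.09%.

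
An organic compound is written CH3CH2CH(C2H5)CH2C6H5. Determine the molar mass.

162.28 g/mol

Atom tally by fragment:
  CH3 → C:1 H:3
  CH2 → C:1 H:2
  CH(C2H5) → C:3 H:6
  CH2C6H5 → C:7 H:7
Element totals:
  C: 12
  H: 18
Molecular formula: C12H18.
  M = 12(12.011) + 18(1.008)
    = 144.132 + 18.144 = 162.276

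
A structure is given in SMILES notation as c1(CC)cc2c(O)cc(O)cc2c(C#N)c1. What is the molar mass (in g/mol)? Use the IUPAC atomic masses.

213.24 g/mol

Atom tally by fragment:
  naphthalene ring system core → C:10 H:8
  (− 4 ring H displaced by substituents)
  + C2H5 → C:2 H:5
  + OH → O:1 H:1
  + OH → O:1 H:1
  + CN → C:1 N:1
Element totals:
  C: 13
  H: 11
  N: 1
  O: 2
Molecular formula: C13H11NO2.
  M = 13(12.011) + 11(1.008) + 14.007 + 2(15.999)
    = 156.143 + 11.088 + 14.007 + 31.998 = 213.236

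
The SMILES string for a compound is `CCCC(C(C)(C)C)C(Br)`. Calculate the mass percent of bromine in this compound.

38.57%

Atom tally by fragment:
  CH3 → C:1 H:3
  CH2 → C:1 H:2
  CH2 → C:1 H:2
  CH(C(CH3)3) → C:5 H:10
  CH2Br → C:1 H:2 Br:1
Element totals:
  C: 9
  H: 19
  Br: 1
Molecular formula: C9H19Br.
Molar mass = 207.155 g/mol.
Mass from Br: 1 × 79.904 = 79.904 g/mol.
%Br = 79.904 / 207.155 × 100 = 38.57%.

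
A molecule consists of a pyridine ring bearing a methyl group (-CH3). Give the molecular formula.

C6H7N

Atom tally by fragment:
  pyridine ring core → C:5 H:5 N:1
  (− 1 ring H displaced by substituents)
  + CH3 → C:1 H:3
Element totals:
  C: 6
  H: 7
  N: 1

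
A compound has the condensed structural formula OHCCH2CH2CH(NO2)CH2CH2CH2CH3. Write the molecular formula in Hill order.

C8H15NO3

Element totals:
  C: 8
  H: 15
  N: 1
  O: 3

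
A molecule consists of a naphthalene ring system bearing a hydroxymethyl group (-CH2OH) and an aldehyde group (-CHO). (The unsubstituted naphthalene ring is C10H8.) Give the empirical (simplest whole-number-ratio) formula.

Atom tally by fragment:
  naphthalene ring system core → C:10 H:8
  (− 2 ring H displaced by substituents)
  + CH2OH → C:1 H:3 O:1
  + CHO → C:1 H:1 O:1
Element totals:
  C: 12
  H: 10
  O: 2
Molecular formula: C12H10O2.
gcd of subscripts = 2; dividing each by 2:
  C: 12/2 = 6
  H: 10/2 = 5
  O: 2/2 = 1

C6H5O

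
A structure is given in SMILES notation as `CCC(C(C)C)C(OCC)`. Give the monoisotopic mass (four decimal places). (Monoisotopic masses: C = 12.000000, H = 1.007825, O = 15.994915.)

Atom tally by fragment:
  CH3 → C:1 H:3
  CH2 → C:1 H:2
  CH(CH(CH3)2) → C:4 H:8
  CH2OC2H5 → C:3 H:7 O:1
Element totals:
  C: 9
  H: 20
  O: 1
Molecular formula: C9H20O.
  M = 9(12.0) + 20(1.007825) + 15.994915
    = 108.000000 + 20.156500 + 15.994915 = 144.151415

144.1514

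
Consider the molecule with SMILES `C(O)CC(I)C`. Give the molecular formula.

C4H9IO

Atom tally by fragment:
  HOCH2 → C:1 H:3 O:1
  CH2 → C:1 H:2
  CH(I) → C:1 H:1 I:1
  CH3 → C:1 H:3
Element totals:
  C: 4
  H: 9
  I: 1
  O: 1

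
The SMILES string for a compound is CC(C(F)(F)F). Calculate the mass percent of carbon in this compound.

Atom tally by fragment:
  CH3 → C:1 H:3
  CH2CF3 → C:2 H:2 F:3
Element totals:
  C: 3
  H: 5
  F: 3
Molecular formula: C3H5F3.
Molar mass = 98.067 g/mol.
Mass from C: 3 × 12.011 = 36.033 g/mol.
%C = 36.033 / 98.067 × 100 = 36.74%.

36.74%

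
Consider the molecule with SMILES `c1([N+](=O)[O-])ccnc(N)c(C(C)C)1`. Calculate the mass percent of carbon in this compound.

53.03%

Atom tally by fragment:
  pyridine ring core → C:5 H:5 N:1
  (− 3 ring H displaced by substituents)
  + NO2 → N:1 O:2
  + NH2 → N:1 H:2
  + CH(CH3)2 → C:3 H:7
Element totals:
  C: 8
  H: 11
  N: 3
  O: 2
Molecular formula: C8H11N3O2.
Molar mass = 181.195 g/mol.
Mass from C: 8 × 12.011 = 96.088 g/mol.
%C = 96.088 / 181.195 × 100 = 53.03%.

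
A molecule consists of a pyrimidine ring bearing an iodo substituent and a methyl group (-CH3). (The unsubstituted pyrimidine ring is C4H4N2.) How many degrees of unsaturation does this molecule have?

Atom tally by fragment:
  pyrimidine ring core → C:4 H:4 N:2
  (− 2 ring H displaced by substituents)
  + I → I:1
  + CH3 → C:1 H:3
Element totals:
  C: 5
  H: 5
  I: 1
  N: 2
Molecular formula: C5H5IN2.
DoU = (2C + 2 + N − H − X) / 2 = (2·5 + 2 + 2 − 5 − 1) / 2 = 4.

4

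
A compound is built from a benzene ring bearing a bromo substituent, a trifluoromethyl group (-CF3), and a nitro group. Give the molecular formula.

C7H3BrF3NO2

Atom tally by fragment:
  benzene ring core → C:6 H:6
  (− 3 ring H displaced by substituents)
  + Br → Br:1
  + CF3 → C:1 F:3
  + NO2 → N:1 O:2
Element totals:
  C: 7
  H: 3
  Br: 1
  F: 3
  N: 1
  O: 2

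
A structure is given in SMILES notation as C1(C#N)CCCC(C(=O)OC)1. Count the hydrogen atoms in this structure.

11

Atom tally by fragment:
  cyclopentane ring core → C:5 H:10
  (− 2 ring H displaced by substituents)
  + CN → C:1 N:1
  + COOCH3 → C:2 H:3 O:2
Element totals:
  C: 8
  H: 11
  N: 1
  O: 2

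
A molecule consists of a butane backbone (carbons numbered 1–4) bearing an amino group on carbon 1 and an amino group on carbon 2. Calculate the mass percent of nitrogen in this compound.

31.78%

Atom tally by fragment:
  H2NCH2 → C:1 H:4 N:1
  CH(NH2) → C:1 H:3 N:1
  CH2 → C:1 H:2
  CH3 → C:1 H:3
Element totals:
  C: 4
  H: 12
  N: 2
Molecular formula: C4H12N2.
Molar mass = 88.154 g/mol.
Mass from N: 2 × 14.007 = 28.014 g/mol.
%N = 28.014 / 88.154 × 100 = 31.78%.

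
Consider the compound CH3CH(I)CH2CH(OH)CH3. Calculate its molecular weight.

Atom tally by fragment:
  CH3 → C:1 H:3
  CH(I) → C:1 H:1 I:1
  CH2 → C:1 H:2
  CH(OH) → C:1 H:2 O:1
  CH3 → C:1 H:3
Element totals:
  C: 5
  H: 11
  I: 1
  O: 1
Molecular formula: C5H11IO.
  M = 5(12.011) + 11(1.008) + 126.904 + 15.999
    = 60.055 + 11.088 + 126.904 + 15.999 = 214.046

214.05 g/mol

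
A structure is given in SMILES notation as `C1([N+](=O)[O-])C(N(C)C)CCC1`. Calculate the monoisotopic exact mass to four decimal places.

Atom tally by fragment:
  cyclopentane ring core → C:5 H:10
  (− 2 ring H displaced by substituents)
  + NO2 → N:1 O:2
  + N(CH3)2 → N:1 C:2 H:6
Element totals:
  C: 7
  H: 14
  N: 2
  O: 2
Molecular formula: C7H14N2O2.
  M = 7(12.0) + 14(1.007825) + 2(14.003074) + 2(15.994915)
    = 84.000000 + 14.109550 + 28.006148 + 31.989830 = 158.105528

158.1055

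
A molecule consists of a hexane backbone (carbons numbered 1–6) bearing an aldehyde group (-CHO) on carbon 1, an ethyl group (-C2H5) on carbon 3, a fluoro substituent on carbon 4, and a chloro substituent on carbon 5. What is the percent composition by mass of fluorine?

Atom tally by fragment:
  OHCCH2 → C:2 H:3 O:1
  CH2 → C:1 H:2
  CH(C2H5) → C:3 H:6
  CH(F) → C:1 H:1 F:1
  CH(Cl) → C:1 H:1 Cl:1
  CH3 → C:1 H:3
Element totals:
  C: 9
  H: 16
  Cl: 1
  F: 1
  O: 1
Molecular formula: C9H16ClFO.
Molar mass = 194.674 g/mol.
Mass from F: 1 × 18.998 = 18.998 g/mol.
%F = 18.998 / 194.674 × 100 = 9.76%.

9.76%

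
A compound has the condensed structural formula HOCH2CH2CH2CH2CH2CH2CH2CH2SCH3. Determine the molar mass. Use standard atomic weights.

176.32 g/mol

Element totals:
  C: 9
  H: 20
  O: 1
  S: 1
Molecular formula: C9H20OS.
  M = 9(12.011) + 20(1.008) + 15.999 + 32.06
    = 108.099 + 20.160 + 15.999 + 32.060 = 176.318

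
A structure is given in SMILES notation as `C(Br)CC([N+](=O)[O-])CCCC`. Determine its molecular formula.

C7H14BrNO2

Atom tally by fragment:
  BrCH2 → C:1 H:2 Br:1
  CH2 → C:1 H:2
  CH(NO2) → C:1 H:1 N:1 O:2
  CH2 → C:1 H:2
  CH2 → C:1 H:2
  CH2 → C:1 H:2
  CH3 → C:1 H:3
Element totals:
  C: 7
  H: 14
  Br: 1
  N: 1
  O: 2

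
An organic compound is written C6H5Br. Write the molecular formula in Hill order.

C6H5Br

Atom tally by fragment:
  benzene ring core → C:6 H:6
  (− 1 ring H displaced by substituents)
  + Br → Br:1
Element totals:
  C: 6
  H: 5
  Br: 1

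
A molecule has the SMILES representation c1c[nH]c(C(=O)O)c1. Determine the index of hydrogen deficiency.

Atom tally by fragment:
  pyrrole ring core → C:4 H:5 N:1
  (− 1 ring H displaced by substituents)
  + COOH → C:1 H:1 O:2
Element totals:
  C: 5
  H: 5
  N: 1
  O: 2
Molecular formula: C5H5NO2.
DoU = (2C + 2 + N − H − X) / 2 = (2·5 + 2 + 1 − 5 − 0) / 2 = 4.

4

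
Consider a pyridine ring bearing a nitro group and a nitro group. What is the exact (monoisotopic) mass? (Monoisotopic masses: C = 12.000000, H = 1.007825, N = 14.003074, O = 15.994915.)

Atom tally by fragment:
  pyridine ring core → C:5 H:5 N:1
  (− 2 ring H displaced by substituents)
  + NO2 → N:1 O:2
  + NO2 → N:1 O:2
Element totals:
  C: 5
  H: 3
  N: 3
  O: 4
Molecular formula: C5H3N3O4.
  M = 5(12.0) + 3(1.007825) + 3(14.003074) + 4(15.994915)
    = 60.000000 + 3.023475 + 42.009222 + 63.979660 = 169.012357

169.0124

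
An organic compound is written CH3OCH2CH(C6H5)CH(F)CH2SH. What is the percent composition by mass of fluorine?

Element totals:
  C: 11
  H: 15
  F: 1
  O: 1
  S: 1
Molecular formula: C11H15FOS.
Molar mass = 214.298 g/mol.
Mass from F: 1 × 18.998 = 18.998 g/mol.
%F = 18.998 / 214.298 × 100 = 8.87%.

8.87%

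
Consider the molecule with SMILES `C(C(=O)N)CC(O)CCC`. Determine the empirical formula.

Atom tally by fragment:
  H2NOCCH2 → C:2 H:4 O:1 N:1
  CH2 → C:1 H:2
  CH(OH) → C:1 H:2 O:1
  CH2 → C:1 H:2
  CH2 → C:1 H:2
  CH3 → C:1 H:3
Element totals:
  C: 7
  H: 15
  N: 1
  O: 2
Molecular formula: C7H15NO2.
gcd of subscripts (7, 15, 1, 2) = 1, so the empirical formula equals the molecular formula.

C7H15NO2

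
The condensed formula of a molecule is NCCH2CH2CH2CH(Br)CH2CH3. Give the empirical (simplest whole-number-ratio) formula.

C7H12BrN

Element totals:
  C: 7
  H: 12
  Br: 1
  N: 1
Molecular formula: C7H12BrN.
gcd of subscripts (1, 7, 12, 1) = 1, so the empirical formula equals the molecular formula.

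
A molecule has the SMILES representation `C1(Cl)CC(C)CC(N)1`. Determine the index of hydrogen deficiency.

1

Atom tally by fragment:
  cyclopentane ring core → C:5 H:10
  (− 3 ring H displaced by substituents)
  + Cl → Cl:1
  + CH3 → C:1 H:3
  + NH2 → N:1 H:2
Element totals:
  C: 6
  H: 12
  Cl: 1
  N: 1
Molecular formula: C6H12ClN.
DoU = (2C + 2 + N − H − X) / 2 = (2·6 + 2 + 1 − 12 − 1) / 2 = 1.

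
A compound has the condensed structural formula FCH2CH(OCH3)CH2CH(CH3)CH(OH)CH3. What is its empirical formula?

C8H17FO2

Atom tally by fragment:
  FCH2 → C:1 H:2 F:1
  CH(OCH3) → C:2 H:4 O:1
  CH2 → C:1 H:2
  CH(CH3) → C:2 H:4
  CH(OH) → C:1 H:2 O:1
  CH3 → C:1 H:3
Element totals:
  C: 8
  H: 17
  F: 1
  O: 2
Molecular formula: C8H17FO2.
gcd of subscripts (8, 1, 17, 2) = 1, so the empirical formula equals the molecular formula.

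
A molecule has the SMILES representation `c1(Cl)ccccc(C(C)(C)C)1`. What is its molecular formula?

Atom tally by fragment:
  benzene ring core → C:6 H:6
  (− 2 ring H displaced by substituents)
  + Cl → Cl:1
  + C(CH3)3 → C:4 H:9
Element totals:
  C: 10
  H: 13
  Cl: 1

C10H13Cl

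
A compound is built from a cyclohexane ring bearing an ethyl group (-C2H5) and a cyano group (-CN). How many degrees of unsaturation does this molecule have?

3

Atom tally by fragment:
  cyclohexane ring core → C:6 H:12
  (− 2 ring H displaced by substituents)
  + C2H5 → C:2 H:5
  + CN → C:1 N:1
Element totals:
  C: 9
  H: 15
  N: 1
Molecular formula: C9H15N.
DoU = (2C + 2 + N − H − X) / 2 = (2·9 + 2 + 1 − 15 − 0) / 2 = 3.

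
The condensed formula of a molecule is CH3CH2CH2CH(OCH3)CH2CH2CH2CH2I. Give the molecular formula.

C9H19IO

Atom tally by fragment:
  CH3 → C:1 H:3
  CH2 → C:1 H:2
  CH2 → C:1 H:2
  CH(OCH3) → C:2 H:4 O:1
  CH2 → C:1 H:2
  CH2 → C:1 H:2
  CH2 → C:1 H:2
  CH2I → C:1 H:2 I:1
Element totals:
  C: 9
  H: 19
  I: 1
  O: 1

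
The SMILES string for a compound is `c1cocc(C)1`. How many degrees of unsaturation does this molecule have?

Atom tally by fragment:
  furan ring core → C:4 H:4 O:1
  (− 1 ring H displaced by substituents)
  + CH3 → C:1 H:3
Element totals:
  C: 5
  H: 6
  O: 1
Molecular formula: C5H6O.
DoU = (2C + 2 + N − H − X) / 2 = (2·5 + 2 + 0 − 6 − 0) / 2 = 3.

3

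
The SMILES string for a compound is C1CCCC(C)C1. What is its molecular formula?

C7H14

Atom tally by fragment:
  cyclohexane ring core → C:6 H:12
  (− 1 ring H displaced by substituents)
  + CH3 → C:1 H:3
Element totals:
  C: 7
  H: 14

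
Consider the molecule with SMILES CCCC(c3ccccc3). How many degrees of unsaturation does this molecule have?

4

Atom tally by fragment:
  CH3 → C:1 H:3
  CH2 → C:1 H:2
  CH2 → C:1 H:2
  CH2C6H5 → C:7 H:7
Element totals:
  C: 10
  H: 14
Molecular formula: C10H14.
DoU = (2C + 2 + N − H − X) / 2 = (2·10 + 2 + 0 − 14 − 0) / 2 = 4.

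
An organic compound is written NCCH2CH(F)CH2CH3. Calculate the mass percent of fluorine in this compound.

Atom tally by fragment:
  NCCH2 → C:2 H:2 N:1
  CH(F) → C:1 H:1 F:1
  CH2 → C:1 H:2
  CH3 → C:1 H:3
Element totals:
  C: 5
  H: 8
  F: 1
  N: 1
Molecular formula: C5H8FN.
Molar mass = 101.124 g/mol.
Mass from F: 1 × 18.998 = 18.998 g/mol.
%F = 18.998 / 101.124 × 100 = 18.79%.

18.79%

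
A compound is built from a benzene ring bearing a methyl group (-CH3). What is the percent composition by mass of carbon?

91.25%

Atom tally by fragment:
  benzene ring core → C:6 H:6
  (− 1 ring H displaced by substituents)
  + CH3 → C:1 H:3
Element totals:
  C: 7
  H: 8
Molecular formula: C7H8.
Molar mass = 92.141 g/mol.
Mass from C: 7 × 12.011 = 84.077 g/mol.
%C = 84.077 / 92.141 × 100 = 91.25%.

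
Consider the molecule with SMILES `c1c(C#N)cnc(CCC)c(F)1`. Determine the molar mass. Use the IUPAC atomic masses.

164.18 g/mol

Atom tally by fragment:
  pyridine ring core → C:5 H:5 N:1
  (− 3 ring H displaced by substituents)
  + CN → C:1 N:1
  + CH2CH2CH3 → C:3 H:7
  + F → F:1
Element totals:
  C: 9
  H: 9
  F: 1
  N: 2
Molecular formula: C9H9FN2.
  M = 9(12.011) + 9(1.008) + 18.998 + 2(14.007)
    = 108.099 + 9.072 + 18.998 + 28.014 = 164.183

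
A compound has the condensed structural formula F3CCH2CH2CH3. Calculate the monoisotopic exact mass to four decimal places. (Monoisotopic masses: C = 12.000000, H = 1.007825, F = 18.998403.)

112.0500

Atom tally by fragment:
  F3CCH2 → C:2 H:2 F:3
  CH2 → C:1 H:2
  CH3 → C:1 H:3
Element totals:
  C: 4
  H: 7
  F: 3
Molecular formula: C4H7F3.
  M = 4(12.0) + 7(1.007825) + 3(18.998403)
    = 48.000000 + 7.054775 + 56.995209 = 112.049984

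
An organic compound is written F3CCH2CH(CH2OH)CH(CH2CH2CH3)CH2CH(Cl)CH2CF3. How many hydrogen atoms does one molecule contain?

19

Atom tally by fragment:
  F3CCH2 → C:2 H:2 F:3
  CH(CH2OH) → C:2 H:4 O:1
  CH(CH2CH2CH3) → C:4 H:8
  CH2 → C:1 H:2
  CH(Cl) → C:1 H:1 Cl:1
  CH2CF3 → C:2 H:2 F:3
Element totals:
  C: 12
  H: 19
  Cl: 1
  F: 6
  O: 1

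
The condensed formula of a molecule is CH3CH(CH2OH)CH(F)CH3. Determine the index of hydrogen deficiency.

Element totals:
  C: 5
  H: 11
  F: 1
  O: 1
Molecular formula: C5H11FO.
DoU = (2C + 2 + N − H − X) / 2 = (2·5 + 2 + 0 − 11 − 1) / 2 = 0.

0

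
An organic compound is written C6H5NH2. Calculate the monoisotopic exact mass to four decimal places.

Atom tally by fragment:
  benzene ring core → C:6 H:6
  (− 1 ring H displaced by substituents)
  + NH2 → N:1 H:2
Element totals:
  C: 6
  H: 7
  N: 1
Molecular formula: C6H7N.
  M = 6(12.0) + 7(1.007825) + 14.003074
    = 72.000000 + 7.054775 + 14.003074 = 93.057849

93.0578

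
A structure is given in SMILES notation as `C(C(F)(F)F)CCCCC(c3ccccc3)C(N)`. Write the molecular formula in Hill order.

C14H20F3N

Atom tally by fragment:
  F3CCH2 → C:2 H:2 F:3
  CH2 → C:1 H:2
  CH2 → C:1 H:2
  CH2 → C:1 H:2
  CH2 → C:1 H:2
  CH(C6H5) → C:7 H:6
  CH2NH2 → C:1 H:4 N:1
Element totals:
  C: 14
  H: 20
  F: 3
  N: 1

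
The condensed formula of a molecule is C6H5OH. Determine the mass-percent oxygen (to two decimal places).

17.00%

Atom tally by fragment:
  benzene ring core → C:6 H:6
  (− 1 ring H displaced by substituents)
  + OH → O:1 H:1
Element totals:
  C: 6
  H: 6
  O: 1
Molecular formula: C6H6O.
Molar mass = 94.113 g/mol.
Mass from O: 1 × 15.999 = 15.999 g/mol.
%O = 15.999 / 94.113 × 100 = 17.00%.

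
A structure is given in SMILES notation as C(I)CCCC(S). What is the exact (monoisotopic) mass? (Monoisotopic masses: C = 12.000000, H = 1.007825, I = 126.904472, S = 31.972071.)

229.9626

Atom tally by fragment:
  ICH2 → C:1 H:2 I:1
  CH2 → C:1 H:2
  CH2 → C:1 H:2
  CH2 → C:1 H:2
  CH2SH → C:1 H:3 S:1
Element totals:
  C: 5
  H: 11
  I: 1
  S: 1
Molecular formula: C5H11IS.
  M = 5(12.0) + 11(1.007825) + 126.904472 + 31.972071
    = 60.000000 + 11.086075 + 126.904472 + 31.972071 = 229.962618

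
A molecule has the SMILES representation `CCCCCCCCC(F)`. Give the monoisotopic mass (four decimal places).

146.1471

Atom tally by fragment:
  CH3 → C:1 H:3
  CH2 → C:1 H:2
  CH2 → C:1 H:2
  CH2 → C:1 H:2
  CH2 → C:1 H:2
  CH2 → C:1 H:2
  CH2 → C:1 H:2
  CH2 → C:1 H:2
  CH2F → C:1 H:2 F:1
Element totals:
  C: 9
  H: 19
  F: 1
Molecular formula: C9H19F.
  M = 9(12.0) + 19(1.007825) + 18.998403
    = 108.000000 + 19.148675 + 18.998403 = 146.147078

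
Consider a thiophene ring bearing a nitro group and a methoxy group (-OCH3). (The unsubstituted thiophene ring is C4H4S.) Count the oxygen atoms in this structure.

3

Atom tally by fragment:
  thiophene ring core → C:4 H:4 S:1
  (− 2 ring H displaced by substituents)
  + NO2 → N:1 O:2
  + OCH3 → C:1 H:3 O:1
Element totals:
  C: 5
  H: 5
  N: 1
  O: 3
  S: 1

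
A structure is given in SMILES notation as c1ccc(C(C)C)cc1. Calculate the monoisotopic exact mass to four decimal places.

Atom tally by fragment:
  benzene ring core → C:6 H:6
  (− 1 ring H displaced by substituents)
  + CH(CH3)2 → C:3 H:7
Element totals:
  C: 9
  H: 12
Molecular formula: C9H12.
  M = 9(12.0) + 12(1.007825)
    = 108.000000 + 12.093900 = 120.093900

120.0939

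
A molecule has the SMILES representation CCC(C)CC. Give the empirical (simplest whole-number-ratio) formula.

Atom tally by fragment:
  CH3 → C:1 H:3
  CH2 → C:1 H:2
  CH(CH3) → C:2 H:4
  CH2 → C:1 H:2
  CH3 → C:1 H:3
Element totals:
  C: 6
  H: 14
Molecular formula: C6H14.
gcd of subscripts = 2; dividing each by 2:
  C: 6/2 = 3
  H: 14/2 = 7

C3H7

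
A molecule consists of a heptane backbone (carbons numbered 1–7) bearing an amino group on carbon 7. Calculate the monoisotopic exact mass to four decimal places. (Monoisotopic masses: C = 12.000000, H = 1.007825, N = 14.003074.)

Atom tally by fragment:
  CH3 → C:1 H:3
  CH2 → C:1 H:2
  CH2 → C:1 H:2
  CH2 → C:1 H:2
  CH2 → C:1 H:2
  CH2 → C:1 H:2
  CH2NH2 → C:1 H:4 N:1
Element totals:
  C: 7
  H: 17
  N: 1
Molecular formula: C7H17N.
  M = 7(12.0) + 17(1.007825) + 14.003074
    = 84.000000 + 17.133025 + 14.003074 = 115.136099

115.1361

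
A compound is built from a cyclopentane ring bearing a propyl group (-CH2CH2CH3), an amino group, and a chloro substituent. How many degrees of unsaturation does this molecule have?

Atom tally by fragment:
  cyclopentane ring core → C:5 H:10
  (− 3 ring H displaced by substituents)
  + CH2CH2CH3 → C:3 H:7
  + NH2 → N:1 H:2
  + Cl → Cl:1
Element totals:
  C: 8
  H: 16
  Cl: 1
  N: 1
Molecular formula: C8H16ClN.
DoU = (2C + 2 + N − H − X) / 2 = (2·8 + 2 + 1 − 16 − 1) / 2 = 1.

1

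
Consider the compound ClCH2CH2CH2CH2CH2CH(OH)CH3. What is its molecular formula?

C7H15ClO

Atom tally by fragment:
  ClCH2 → C:1 H:2 Cl:1
  CH2 → C:1 H:2
  CH2 → C:1 H:2
  CH2 → C:1 H:2
  CH2 → C:1 H:2
  CH(OH) → C:1 H:2 O:1
  CH3 → C:1 H:3
Element totals:
  C: 7
  H: 15
  Cl: 1
  O: 1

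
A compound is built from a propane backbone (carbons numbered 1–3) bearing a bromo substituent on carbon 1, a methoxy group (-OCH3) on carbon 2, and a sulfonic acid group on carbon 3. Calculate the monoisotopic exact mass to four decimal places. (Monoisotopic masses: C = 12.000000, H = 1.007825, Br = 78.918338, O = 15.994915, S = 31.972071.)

231.9405

Atom tally by fragment:
  BrCH2 → C:1 H:2 Br:1
  CH(OCH3) → C:2 H:4 O:1
  CH2SO3H → C:1 H:3 S:1 O:3
Element totals:
  C: 4
  H: 9
  Br: 1
  O: 4
  S: 1
Molecular formula: C4H9BrO4S.
  M = 4(12.0) + 9(1.007825) + 78.918338 + 4(15.994915) + 31.972071
    = 48.000000 + 9.070425 + 78.918338 + 63.979660 + 31.972071 = 231.940494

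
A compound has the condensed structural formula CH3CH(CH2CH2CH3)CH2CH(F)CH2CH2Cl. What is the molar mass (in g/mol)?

Element totals:
  C: 9
  H: 18
  Cl: 1
  F: 1
Molecular formula: C9H18ClF.
  M = 9(12.011) + 18(1.008) + 35.45 + 18.998
    = 108.099 + 18.144 + 35.450 + 18.998 = 180.691

180.69 g/mol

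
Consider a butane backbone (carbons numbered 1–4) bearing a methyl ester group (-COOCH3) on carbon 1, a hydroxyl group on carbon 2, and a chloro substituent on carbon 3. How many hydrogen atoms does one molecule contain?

11

Atom tally by fragment:
  CH3OOCCH2 → C:3 H:5 O:2
  CH(OH) → C:1 H:2 O:1
  CH(Cl) → C:1 H:1 Cl:1
  CH3 → C:1 H:3
Element totals:
  C: 6
  H: 11
  Cl: 1
  O: 3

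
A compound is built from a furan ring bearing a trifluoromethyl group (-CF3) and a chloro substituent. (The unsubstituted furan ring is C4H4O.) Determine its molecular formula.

Atom tally by fragment:
  furan ring core → C:4 H:4 O:1
  (− 2 ring H displaced by substituents)
  + CF3 → C:1 F:3
  + Cl → Cl:1
Element totals:
  C: 5
  H: 2
  Cl: 1
  F: 3
  O: 1

C5H2ClF3O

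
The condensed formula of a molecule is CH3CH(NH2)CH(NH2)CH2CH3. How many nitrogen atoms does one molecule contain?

2

Atom tally by fragment:
  CH3 → C:1 H:3
  CH(NH2) → C:1 H:3 N:1
  CH(NH2) → C:1 H:3 N:1
  CH2 → C:1 H:2
  CH3 → C:1 H:3
Element totals:
  C: 5
  H: 14
  N: 2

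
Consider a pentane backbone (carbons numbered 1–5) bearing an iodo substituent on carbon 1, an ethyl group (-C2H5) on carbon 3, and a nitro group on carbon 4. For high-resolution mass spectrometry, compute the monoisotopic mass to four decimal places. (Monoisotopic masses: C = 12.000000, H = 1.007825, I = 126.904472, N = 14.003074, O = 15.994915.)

Atom tally by fragment:
  ICH2 → C:1 H:2 I:1
  CH2 → C:1 H:2
  CH(C2H5) → C:3 H:6
  CH(NO2) → C:1 H:1 N:1 O:2
  CH3 → C:1 H:3
Element totals:
  C: 7
  H: 14
  I: 1
  N: 1
  O: 2
Molecular formula: C7H14INO2.
  M = 7(12.0) + 14(1.007825) + 126.904472 + 14.003074 + 2(15.994915)
    = 84.000000 + 14.109550 + 126.904472 + 14.003074 + 31.989830 = 271.006926

271.0069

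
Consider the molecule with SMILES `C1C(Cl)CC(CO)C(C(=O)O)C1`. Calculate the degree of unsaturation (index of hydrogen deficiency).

2

Atom tally by fragment:
  cyclohexane ring core → C:6 H:12
  (− 3 ring H displaced by substituents)
  + Cl → Cl:1
  + CH2OH → C:1 H:3 O:1
  + COOH → C:1 H:1 O:2
Element totals:
  C: 8
  H: 13
  Cl: 1
  O: 3
Molecular formula: C8H13ClO3.
DoU = (2C + 2 + N − H − X) / 2 = (2·8 + 2 + 0 − 13 − 1) / 2 = 2.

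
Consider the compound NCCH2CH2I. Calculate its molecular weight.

180.98 g/mol

Atom tally by fragment:
  NCCH2 → C:2 H:2 N:1
  CH2I → C:1 H:2 I:1
Element totals:
  C: 3
  H: 4
  I: 1
  N: 1
Molecular formula: C3H4IN.
  M = 3(12.011) + 4(1.008) + 126.904 + 14.007
    = 36.033 + 4.032 + 126.904 + 14.007 = 180.976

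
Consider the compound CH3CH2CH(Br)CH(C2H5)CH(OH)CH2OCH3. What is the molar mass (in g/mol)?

Element totals:
  C: 9
  H: 19
  Br: 1
  O: 2
Molecular formula: C9H19BrO2.
  M = 9(12.011) + 19(1.008) + 79.904 + 2(15.999)
    = 108.099 + 19.152 + 79.904 + 31.998 = 239.153

239.15 g/mol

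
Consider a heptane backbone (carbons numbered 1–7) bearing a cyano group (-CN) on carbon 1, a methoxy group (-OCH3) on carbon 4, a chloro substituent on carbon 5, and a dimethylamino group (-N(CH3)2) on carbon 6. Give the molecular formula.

C11H21ClN2O

Atom tally by fragment:
  NCCH2 → C:2 H:2 N:1
  CH2 → C:1 H:2
  CH2 → C:1 H:2
  CH(OCH3) → C:2 H:4 O:1
  CH(Cl) → C:1 H:1 Cl:1
  CH(N(CH3)2) → C:3 H:7 N:1
  CH3 → C:1 H:3
Element totals:
  C: 11
  H: 21
  Cl: 1
  N: 2
  O: 1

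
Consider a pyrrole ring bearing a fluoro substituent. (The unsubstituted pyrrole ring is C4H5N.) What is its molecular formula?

C4H4FN

Atom tally by fragment:
  pyrrole ring core → C:4 H:5 N:1
  (− 1 ring H displaced by substituents)
  + F → F:1
Element totals:
  C: 4
  H: 4
  F: 1
  N: 1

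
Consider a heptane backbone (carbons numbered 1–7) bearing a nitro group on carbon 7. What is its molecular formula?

C7H15NO2

Atom tally by fragment:
  CH3 → C:1 H:3
  CH2 → C:1 H:2
  CH2 → C:1 H:2
  CH2 → C:1 H:2
  CH2 → C:1 H:2
  CH2 → C:1 H:2
  CH2NO2 → C:1 H:2 N:1 O:2
Element totals:
  C: 7
  H: 15
  N: 1
  O: 2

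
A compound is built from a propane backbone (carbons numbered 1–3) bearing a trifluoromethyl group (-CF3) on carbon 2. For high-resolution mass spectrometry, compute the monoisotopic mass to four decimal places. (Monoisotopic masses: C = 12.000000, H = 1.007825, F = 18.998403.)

112.0500

Atom tally by fragment:
  CH3 → C:1 H:3
  CH(CF3) → C:2 H:1 F:3
  CH3 → C:1 H:3
Element totals:
  C: 4
  H: 7
  F: 3
Molecular formula: C4H7F3.
  M = 4(12.0) + 7(1.007825) + 3(18.998403)
    = 48.000000 + 7.054775 + 56.995209 = 112.049984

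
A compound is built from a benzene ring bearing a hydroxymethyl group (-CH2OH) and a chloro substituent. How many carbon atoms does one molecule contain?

Atom tally by fragment:
  benzene ring core → C:6 H:6
  (− 2 ring H displaced by substituents)
  + CH2OH → C:1 H:3 O:1
  + Cl → Cl:1
Element totals:
  C: 7
  H: 7
  Cl: 1
  O: 1

7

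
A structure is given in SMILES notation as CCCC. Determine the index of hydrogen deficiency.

Atom tally by fragment:
  CH3 → C:1 H:3
  CH2 → C:1 H:2
  CH2 → C:1 H:2
  CH3 → C:1 H:3
Element totals:
  C: 4
  H: 10
Molecular formula: C4H10.
DoU = (2C + 2 + N − H − X) / 2 = (2·4 + 2 + 0 − 10 − 0) / 2 = 0.

0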